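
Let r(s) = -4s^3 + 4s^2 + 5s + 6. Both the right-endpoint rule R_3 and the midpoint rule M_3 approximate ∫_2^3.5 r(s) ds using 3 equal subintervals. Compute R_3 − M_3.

R_3 = -84.5.
M_3 = -57.03125.
R_3 − M_3 = -27.46875.

-27.46875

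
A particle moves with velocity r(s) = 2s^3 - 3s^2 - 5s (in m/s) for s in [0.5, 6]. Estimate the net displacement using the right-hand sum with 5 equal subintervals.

Δs = (6 − 0.5)/5 = 1.1.
Right endpoints: 1.6, 2.7, 3.8, 4.9, 6.
r(1.6) = -7.488, r(2.7) = 3.996, r(3.8) = 47.424, r(4.9) = 138.768, r(6) = 294.
Sum = Δs · [r(1.6) + r(2.7) + r(3.8) + r(4.9) + r(6)].
Sum = 524.37.

524.37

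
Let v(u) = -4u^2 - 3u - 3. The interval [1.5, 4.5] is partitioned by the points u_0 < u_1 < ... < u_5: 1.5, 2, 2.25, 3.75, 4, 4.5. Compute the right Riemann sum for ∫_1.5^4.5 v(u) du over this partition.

-194.25

Subinterval widths: 0.5, 0.25, 1.5, 0.25, 0.5.
Right endpoints: 2, 2.25, 3.75, 4, 4.5.
v(2) = -25, v(2.25) = -30, v(3.75) = -70.5, v(4) = -79, v(4.5) = -97.5.
Sum = Σ Δu_i · v(u_i).
Sum = -194.25.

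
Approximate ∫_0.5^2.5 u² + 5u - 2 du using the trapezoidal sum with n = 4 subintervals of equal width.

Δu = (2.5 − 0.5)/4 = 0.5.
f(0.5) = 0.75, f(1) = 4, f(1.5) = 7.75, f(2) = 12, f(2.5) = 16.75.
T_4 = (Δu/2)·[f(u_0) + 2f(u_1) + 2f(u_2) + 2f(u_3) + f(u_4)].
Sum = 16.25.

16.25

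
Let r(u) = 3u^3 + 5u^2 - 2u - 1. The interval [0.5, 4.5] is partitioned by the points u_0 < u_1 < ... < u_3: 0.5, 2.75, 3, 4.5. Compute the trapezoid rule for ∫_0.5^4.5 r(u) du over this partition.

Subinterval widths: 2.25, 0.25, 1.5.
r(0.5) = -0.375, r(2.75) = 93.703125, r(3) = 119, r(4.5) = 364.625.
On each subinterval the trapezoid contributes (Δu_i/2)·[r(u_{i-1}) + r(u_i)].
Sum = 494.30078125.

494.30078125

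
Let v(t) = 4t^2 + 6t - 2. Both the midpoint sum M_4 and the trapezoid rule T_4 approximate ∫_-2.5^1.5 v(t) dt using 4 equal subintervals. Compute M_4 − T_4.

-4

M_4 = 4.
T_4 = 8.
M_4 − T_4 = -4.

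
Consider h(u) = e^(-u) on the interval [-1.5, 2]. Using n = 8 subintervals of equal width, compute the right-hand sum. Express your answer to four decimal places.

3.4647

Δu = (2 − (-1.5))/8 = 0.4375.
Right endpoints: -1.0625, -0.625, -0.1875, 0.25, 0.6875, 1.125, 1.5625, 2.
h(-1.0625) ≈ 2.8936, h(-0.625) ≈ 1.8682, h(-0.1875) ≈ 1.2062, h(0.25) ≈ 0.7788, h(0.6875) ≈ 0.5028, h(1.125) ≈ 0.3247, h(1.5625) ≈ 0.2096, h(2) ≈ 0.1353.
Sum = Δu · [h(-1.0625) + h(-0.625) + h(-0.1875) + ...].
Sum ≈ 3.4647.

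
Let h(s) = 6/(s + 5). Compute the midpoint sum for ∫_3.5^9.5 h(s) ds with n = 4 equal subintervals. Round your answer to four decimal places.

3.1994

Δs = (9.5 − 3.5)/4 = 1.5.
Midpoints: 4.25, 5.75, 7.25, 8.75.
h(4.25) = 24/37, h(5.75) = 24/43, h(7.25) = 24/49, h(8.75) = 24/55.
Sum = Δs · [h(4.25) + h(5.75) + h(7.25) + h(8.75)].
Sum ≈ 3.1994.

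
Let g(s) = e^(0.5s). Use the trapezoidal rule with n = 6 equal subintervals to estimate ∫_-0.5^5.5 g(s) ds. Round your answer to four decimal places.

Δs = (5.5 − (-0.5))/6 = 1.
g(-0.5) ≈ 0.7788, g(0.5) ≈ 1.2840, g(1.5) ≈ 2.1170, g(2.5) ≈ 3.4903, g(3.5) ≈ 5.7546, g(4.5) ≈ 9.4877, g(5.5) ≈ 15.6426.
T_6 = (Δs/2)·[g(s_0) + 2g(s_1) + ... + 2g(s_{5}) + g(s_6)].
Sum ≈ 30.3444.

30.3444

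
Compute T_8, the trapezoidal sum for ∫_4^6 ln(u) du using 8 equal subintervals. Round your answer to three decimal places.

Δu = (6 − 4)/8 = 0.25.
f(4) ≈ 1.386, f(4.25) ≈ 1.447, f(4.5) ≈ 1.504, f(4.75) ≈ 1.558, f(5) ≈ 1.609, f(5.25) ≈ 1.658, f(5.5) ≈ 1.705, f(5.75) ≈ 1.749, f(6) ≈ 1.792.
T_8 = (Δu/2)·[f(u_0) + 2f(u_1) + ... + 2f(u_{7}) + f(u_8)].
Sum ≈ 3.205.

3.205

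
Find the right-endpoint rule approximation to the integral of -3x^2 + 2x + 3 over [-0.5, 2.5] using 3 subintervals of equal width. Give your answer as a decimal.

Δx = (2.5 − (-0.5))/3 = 1.
Right endpoints: 0.5, 1.5, 2.5.
f(0.5) = 3.25, f(1.5) = -0.75, f(2.5) = -10.75.
Sum = Δx · [f(0.5) + f(1.5) + f(2.5)].
Sum = -8.25.

-8.25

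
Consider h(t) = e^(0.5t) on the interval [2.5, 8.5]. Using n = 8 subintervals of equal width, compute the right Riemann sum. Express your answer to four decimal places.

159.7684

Δt = (8.5 − 2.5)/8 = 0.75.
Right endpoints: 3.25, 4, 4.75, 5.5, 6.25, 7, 7.75, 8.5.
h(3.25) ≈ 5.0784, h(4) ≈ 7.3891, h(4.75) ≈ 10.7510, h(5.5) ≈ 15.6426, h(6.25) ≈ 22.7599, h(7) ≈ 33.1155, h(7.75) ≈ 48.1827, h(8.5) ≈ 70.1054.
Sum = Δt · [h(3.25) + h(4) + h(4.75) + ...].
Sum ≈ 159.7684.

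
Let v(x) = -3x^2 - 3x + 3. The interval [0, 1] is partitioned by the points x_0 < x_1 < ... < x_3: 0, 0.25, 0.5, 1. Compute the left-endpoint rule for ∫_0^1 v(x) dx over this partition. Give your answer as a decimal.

1.640625

Subinterval widths: 0.25, 0.25, 0.5.
Left endpoints: 0, 0.25, 0.5.
v(0) = 3, v(0.25) = 2.0625, v(0.5) = 0.75.
Sum = Σ Δx_i · v(x_i).
Sum = 1.640625.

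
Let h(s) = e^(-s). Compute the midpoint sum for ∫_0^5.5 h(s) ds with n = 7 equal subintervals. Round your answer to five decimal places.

0.97075

Δs = (5.5 − 0)/7 = 11/14.
Midpoints: 11/28, 33/28, 55/28, 2.75, 99/28, 121/28, 143/28.
h(11/28) ≈ 0.67513, h(33/28) ≈ 0.30772, h(55/28) ≈ 0.14026, h(2.75) ≈ 0.06393, h(99/28) ≈ 0.02914, h(121/28) ≈ 0.01328, h(143/28) ≈ 0.00605.
Sum = Δs · [h(11/28) + h(33/28) + h(55/28) + ...].
Sum ≈ 0.97075.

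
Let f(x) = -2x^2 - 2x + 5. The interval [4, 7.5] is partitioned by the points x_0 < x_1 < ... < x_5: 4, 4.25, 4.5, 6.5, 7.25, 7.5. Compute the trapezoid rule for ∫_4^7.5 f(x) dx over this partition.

Subinterval widths: 0.25, 0.25, 2, 0.75, 0.25.
f(4) = -35, f(4.25) = -39.625, f(4.5) = -44.5, f(6.5) = -92.5, f(7.25) = -114.625, f(7.5) = -122.5.
On each subinterval the trapezoid contributes (Δx_i/2)·[f(x_{i-1}) + f(x_i)].
Sum = -264.15625.

-264.15625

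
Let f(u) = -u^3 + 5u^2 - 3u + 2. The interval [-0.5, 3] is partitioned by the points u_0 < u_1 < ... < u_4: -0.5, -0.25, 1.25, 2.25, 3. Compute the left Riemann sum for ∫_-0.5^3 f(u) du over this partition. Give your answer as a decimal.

Subinterval widths: 0.25, 1.5, 1, 0.75.
Left endpoints: -0.5, -0.25, 1.25, 2.25.
f(-0.5) = 4.875, f(-0.25) = 3.078125, f(1.25) = 4.109375, f(2.25) = 9.171875.
Sum = Σ Δu_i · f(u_i).
Sum = 16.82421875.

16.82421875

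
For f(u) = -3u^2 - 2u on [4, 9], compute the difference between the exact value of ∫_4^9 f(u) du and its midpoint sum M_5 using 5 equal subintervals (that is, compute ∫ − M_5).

-1.25

Exact integral: ∫_4^9 f(u) du = -730.
M_5 = -728.75.
Error = -730 − (-728.75) = -1.25.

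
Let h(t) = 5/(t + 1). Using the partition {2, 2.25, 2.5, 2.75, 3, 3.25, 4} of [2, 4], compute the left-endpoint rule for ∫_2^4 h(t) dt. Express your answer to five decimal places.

2.68661

Subinterval widths: 0.25, 0.25, 0.25, 0.25, 0.25, 0.75.
Left endpoints: 2, 2.25, 2.5, 2.75, 3, 3.25.
h(2) = 5/3, h(2.25) = 20/13, h(2.5) = 10/7, h(2.75) = 4/3, h(3) = 1.25, h(3.25) = 20/17.
Sum = Σ Δt_i · h(t_i).
Sum ≈ 2.68661.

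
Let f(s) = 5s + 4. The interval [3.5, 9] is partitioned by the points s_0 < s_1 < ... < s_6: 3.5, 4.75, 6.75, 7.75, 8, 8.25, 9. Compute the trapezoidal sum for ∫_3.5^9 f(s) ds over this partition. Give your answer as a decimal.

193.875

Subinterval widths: 1.25, 2, 1, 0.25, 0.25, 0.75.
f(3.5) = 21.5, f(4.75) = 27.75, f(6.75) = 37.75, f(7.75) = 42.75, f(8) = 44, f(8.25) = 45.25, f(9) = 49.
On each subinterval the trapezoid contributes (Δs_i/2)·[f(s_{i-1}) + f(s_i)].
Sum = 193.875.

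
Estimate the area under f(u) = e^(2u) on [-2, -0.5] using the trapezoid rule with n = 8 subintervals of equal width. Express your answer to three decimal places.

0.177

Δu = (-0.5 − (-2))/8 = 0.1875.
f(-2) ≈ 0.018, f(-1.8125) ≈ 0.027, f(-1.625) ≈ 0.039, f(-1.4375) ≈ 0.056, f(-1.25) ≈ 0.082, f(-1.0625) ≈ 0.119, f(-0.875) ≈ 0.174, f(-0.6875) ≈ 0.253, f(-0.5) ≈ 0.368.
T_8 = (Δu/2)·[f(u_0) + 2f(u_1) + ... + 2f(u_{7}) + f(u_8)].
Sum ≈ 0.177.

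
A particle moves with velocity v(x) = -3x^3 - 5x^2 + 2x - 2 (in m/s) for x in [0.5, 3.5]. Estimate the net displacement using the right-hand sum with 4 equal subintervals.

Δx = (3.5 − 0.5)/4 = 0.75.
Right endpoints: 1.25, 2, 2.75, 3.5.
v(1.25) = -13.171875, v(2) = -42, v(2.75) = -96.703125, v(3.5) = -184.875.
Sum = Δx · [v(1.25) + v(2) + v(2.75) + v(3.5)].
Sum = -252.5625.

-252.5625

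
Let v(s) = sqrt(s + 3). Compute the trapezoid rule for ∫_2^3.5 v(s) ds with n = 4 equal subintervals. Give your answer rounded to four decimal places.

3.5940

Δs = (3.5 − 2)/4 = 0.375.
v(2) ≈ 2.2361, v(2.375) ≈ 2.3184, v(2.75) ≈ 2.3979, v(3.125) ≈ 2.4749, v(3.5) ≈ 2.5495.
T_4 = (Δs/2)·[v(s_0) + 2v(s_1) + 2v(s_2) + 2v(s_3) + v(s_4)].
Sum ≈ 3.5940.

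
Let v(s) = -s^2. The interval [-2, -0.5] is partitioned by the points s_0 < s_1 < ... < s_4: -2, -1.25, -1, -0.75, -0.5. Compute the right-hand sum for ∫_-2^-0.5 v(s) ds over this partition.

-1.625

Subinterval widths: 0.75, 0.25, 0.25, 0.25.
Right endpoints: -1.25, -1, -0.75, -0.5.
v(-1.25) = -1.5625, v(-1) = -1, v(-0.75) = -0.5625, v(-0.5) = -0.25.
Sum = Σ Δs_i · v(s_i).
Sum = -1.625.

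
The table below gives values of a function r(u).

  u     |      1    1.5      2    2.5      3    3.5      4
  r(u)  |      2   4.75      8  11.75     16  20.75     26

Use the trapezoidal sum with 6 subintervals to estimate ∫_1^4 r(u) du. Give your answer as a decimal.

37.625

Δu = 0.5.
T_6 = (0.5/2)·[2 + 2·4.75 + 2·8 + 2·11.75 + 2·16 + 2·20.75 + 26] = 37.625.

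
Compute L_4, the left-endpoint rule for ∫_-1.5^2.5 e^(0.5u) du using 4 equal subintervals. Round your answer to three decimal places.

Δu = (2.5 − (-1.5))/4 = 1.
Left endpoints: -1.5, -0.5, 0.5, 1.5.
f(-1.5) ≈ 0.472, f(-0.5) ≈ 0.779, f(0.5) ≈ 1.284, f(1.5) ≈ 2.117.
Sum = Δu · [f(-1.5) + f(-0.5) + f(0.5) + f(1.5)].
Sum ≈ 4.652.

4.652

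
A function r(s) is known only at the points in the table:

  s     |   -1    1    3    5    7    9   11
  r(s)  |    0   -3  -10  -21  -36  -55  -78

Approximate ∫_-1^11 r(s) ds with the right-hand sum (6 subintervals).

-406

Δs = 2.
Sum = 2·[(-3) + (-10) + (-21) + (-36) + (-55) + (-78)] = -406.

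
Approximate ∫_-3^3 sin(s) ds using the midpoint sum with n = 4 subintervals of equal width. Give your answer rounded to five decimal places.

0.00000

Δs = (3 − (-3))/4 = 1.5.
Midpoints: -2.25, -0.75, 0.75, 2.25.
f(-2.25) ≈ -0.77807, f(-0.75) ≈ -0.68164, f(0.75) ≈ 0.68164, f(2.25) ≈ 0.77807.
Sum = Δs · [f(-2.25) + f(-0.75) + f(0.75) + f(2.25)].
Sum ≈ 0.00000.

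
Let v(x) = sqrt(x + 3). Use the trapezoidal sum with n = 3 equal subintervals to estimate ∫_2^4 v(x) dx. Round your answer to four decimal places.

Δx = (4 − 2)/3 = 2/3.
v(2) ≈ 2.2361, v(8/3) ≈ 2.3805, v(10/3) ≈ 2.5166, v(4) ≈ 2.6458.
T_3 = (Δx/2)·[v(x_0) + 2v(x_1) + 2v(x_2) + v(x_3)].
Sum ≈ 4.8920.

4.8920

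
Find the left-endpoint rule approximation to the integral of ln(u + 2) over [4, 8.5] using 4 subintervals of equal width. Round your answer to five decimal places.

9.11658

Δu = (8.5 − 4)/4 = 1.125.
Left endpoints: 4, 5.125, 6.25, 7.375.
f(4) ≈ 1.79176, f(5.125) ≈ 1.96361, f(6.25) ≈ 2.11021, f(7.375) ≈ 2.23805.
Sum = Δu · [f(4) + f(5.125) + f(6.25) + f(7.375)].
Sum ≈ 9.11658.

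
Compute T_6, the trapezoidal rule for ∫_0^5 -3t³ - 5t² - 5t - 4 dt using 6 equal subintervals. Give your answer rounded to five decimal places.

Δt = (5 − 0)/6 = 5/6.
f(0) = -4, f(5/6) = -13.375, f(5/3) = -361/9, f(2.5) = -94.625, f(10/3) = -562/3, f(25/6) = -23663/72, f(5) = -529.
T_6 = (Δt/2)·[f(t_0) + 2f(t_1) + ... + 2f(t_{5}) + f(t_6)].
Sum ≈ -775.49769.

-775.49769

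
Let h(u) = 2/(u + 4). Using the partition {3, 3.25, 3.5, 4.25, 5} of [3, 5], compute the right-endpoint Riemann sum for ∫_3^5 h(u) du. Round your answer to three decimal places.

Subinterval widths: 0.25, 0.25, 0.75, 0.75.
Right endpoints: 3.25, 3.5, 4.25, 5.
h(3.25) = 8/29, h(3.5) = 4/15, h(4.25) = 8/33, h(5) = 2/9.
Sum = Σ Δu_i · h(u_i).
Sum ≈ 0.484.

0.484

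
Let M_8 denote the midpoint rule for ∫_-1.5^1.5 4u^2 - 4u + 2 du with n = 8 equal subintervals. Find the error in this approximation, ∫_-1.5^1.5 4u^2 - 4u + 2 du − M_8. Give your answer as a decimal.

Exact integral: ∫_-1.5^1.5 f(u) du = 15.
M_8 = 14.859375.
Error = 15 − 14.859375 = 0.140625.

0.140625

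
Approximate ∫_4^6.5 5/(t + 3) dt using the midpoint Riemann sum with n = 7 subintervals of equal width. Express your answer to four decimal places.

1.5267

Δt = (6.5 − 4)/7 = 5/14.
Midpoints: 117/28, 127/28, 137/28, 5.25, 157/28, 167/28, 177/28.
f(117/28) = 140/201, f(127/28) = 140/211, f(137/28) = 140/221, f(5.25) = 20/33, f(157/28) = 140/241, f(167/28) = 140/251, f(177/28) = 140/261.
Sum = Δt · [f(117/28) + f(127/28) + f(137/28) + ...].
Sum ≈ 1.5267.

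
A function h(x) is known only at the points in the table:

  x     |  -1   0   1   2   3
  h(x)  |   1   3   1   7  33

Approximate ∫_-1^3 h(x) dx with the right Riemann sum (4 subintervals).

44

Δx = 1.
Sum = 1·[3 + 1 + 7 + 33] = 44.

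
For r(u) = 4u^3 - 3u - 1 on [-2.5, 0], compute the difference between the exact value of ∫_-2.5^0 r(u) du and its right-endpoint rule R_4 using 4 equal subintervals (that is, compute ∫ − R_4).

Exact integral: ∫_-2.5^0 r(u) du = -32.1875.
R_4 = -17.44140625.
Error = -32.1875 − (-17.44140625) = -14.74609375.

-14.74609375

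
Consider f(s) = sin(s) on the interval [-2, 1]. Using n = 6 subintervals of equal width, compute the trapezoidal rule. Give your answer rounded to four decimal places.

-0.9364

Δs = (1 − (-2))/6 = 0.5.
f(-2) ≈ -0.9093, f(-1.5) ≈ -0.9975, f(-1) ≈ -0.8415, f(-0.5) ≈ -0.4794, f(0) ≈ 0.0000, f(0.5) ≈ 0.4794, f(1) ≈ 0.8415.
T_6 = (Δs/2)·[f(s_0) + 2f(s_1) + ... + 2f(s_{5}) + f(s_6)].
Sum ≈ -0.9364.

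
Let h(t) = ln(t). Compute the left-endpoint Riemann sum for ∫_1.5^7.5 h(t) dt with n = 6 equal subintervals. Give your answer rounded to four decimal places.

Δt = (7.5 − 1.5)/6 = 1.
Left endpoints: 1.5, 2.5, 3.5, 4.5, 5.5, 6.5.
h(1.5) ≈ 0.4055, h(2.5) ≈ 0.9163, h(3.5) ≈ 1.2528, h(4.5) ≈ 1.5041, h(5.5) ≈ 1.7047, h(6.5) ≈ 1.8718.
Sum = Δt · [h(1.5) + h(2.5) + h(3.5) + ...].
Sum ≈ 7.6551.

7.6551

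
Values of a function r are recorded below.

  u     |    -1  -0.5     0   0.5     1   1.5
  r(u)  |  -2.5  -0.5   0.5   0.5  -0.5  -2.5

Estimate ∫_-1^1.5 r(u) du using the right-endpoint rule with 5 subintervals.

Δu = 0.5.
Sum = 0.5·[(-0.5) + 0.5 + 0.5 + (-0.5) + (-2.5)] = -1.25.

-1.25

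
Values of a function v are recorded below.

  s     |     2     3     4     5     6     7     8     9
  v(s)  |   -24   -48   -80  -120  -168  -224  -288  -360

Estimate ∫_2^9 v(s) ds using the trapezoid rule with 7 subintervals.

-1120

Δs = 1.
T_7 = (1/2)·[(-24) + 2·(-48) + 2·(-80) + 2·(-120) + 2·(-168) + 2·(-224) + 2·(-288) + (-360)] = -1120.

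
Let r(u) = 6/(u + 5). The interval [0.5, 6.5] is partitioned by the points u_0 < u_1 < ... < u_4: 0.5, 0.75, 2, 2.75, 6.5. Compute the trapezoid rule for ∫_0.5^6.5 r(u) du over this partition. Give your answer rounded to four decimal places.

Subinterval widths: 0.25, 1.25, 0.75, 3.75.
r(0.5) = 12/11, r(0.75) = 24/23, r(2) = 6/7, r(2.75) = 24/31, r(6.5) = 12/23.
On each subinterval the trapezoid contributes (Δu_i/2)·[r(u_{i-1}) + r(u_i)].
Sum ≈ 4.4963.

4.4963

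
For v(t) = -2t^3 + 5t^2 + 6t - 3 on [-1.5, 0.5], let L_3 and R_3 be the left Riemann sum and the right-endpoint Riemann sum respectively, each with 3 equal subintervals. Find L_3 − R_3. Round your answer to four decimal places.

3.3333

L_3 ≈ -0.814815.
R_3 ≈ -4.148148.
L_3 − R_3 ≈ 3.3333.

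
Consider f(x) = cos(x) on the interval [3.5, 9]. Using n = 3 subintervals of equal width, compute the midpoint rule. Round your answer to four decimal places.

Δx = (9 − 3.5)/3 = 11/6.
Midpoints: 53/12, 6.25, 97/12.
f(53/12) ≈ -0.2914, f(6.25) ≈ 0.9994, f(97/12) ≈ -0.2273.
Sum = Δx · [f(53/12) + f(6.25) + f(97/12)].
Sum ≈ 0.8812.

0.8812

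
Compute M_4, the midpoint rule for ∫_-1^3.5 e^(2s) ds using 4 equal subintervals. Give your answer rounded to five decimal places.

447.66149

Δs = (3.5 − (-1))/4 = 1.125.
Midpoints: -0.4375, 0.6875, 1.8125, 2.9375.
f(-0.4375) ≈ 0.41686, f(0.6875) ≈ 3.95508, f(1.8125) ≈ 37.52472, f(2.9375) ≈ 356.02466.
Sum = Δs · [f(-0.4375) + f(0.6875) + f(1.8125) + f(2.9375)].
Sum ≈ 447.66149.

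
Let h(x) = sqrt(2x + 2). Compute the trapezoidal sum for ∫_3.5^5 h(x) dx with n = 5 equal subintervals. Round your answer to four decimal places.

4.8561

Δx = (5 − 3.5)/5 = 0.3.
h(3.5) ≈ 3.0000, h(3.8) ≈ 3.0984, h(4.1) ≈ 3.1937, h(4.4) ≈ 3.2863, h(4.7) ≈ 3.3764, h(5) ≈ 3.4641.
T_5 = (Δx/2)·[h(x_0) + 2h(x_1) + ... + 2h(x_{4}) + h(x_5)].
Sum ≈ 4.8561.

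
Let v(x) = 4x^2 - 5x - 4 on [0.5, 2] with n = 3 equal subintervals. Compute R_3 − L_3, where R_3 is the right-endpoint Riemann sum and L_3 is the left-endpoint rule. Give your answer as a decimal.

3.75

R_3 = -2.75.
L_3 = -6.5.
R_3 − L_3 = 3.75.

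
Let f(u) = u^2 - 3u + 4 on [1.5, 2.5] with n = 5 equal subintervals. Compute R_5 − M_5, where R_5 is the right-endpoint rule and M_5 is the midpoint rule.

R_5 = 2.19.
M_5 = 2.08.
R_5 − M_5 = 0.11.

0.11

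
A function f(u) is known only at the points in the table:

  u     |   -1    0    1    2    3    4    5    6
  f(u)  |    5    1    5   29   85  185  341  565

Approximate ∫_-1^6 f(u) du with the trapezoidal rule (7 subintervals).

Δu = 1.
T_7 = (1/2)·[5 + 2·1 + 2·5 + 2·29 + 2·85 + 2·185 + 2·341 + 565] = 931.

931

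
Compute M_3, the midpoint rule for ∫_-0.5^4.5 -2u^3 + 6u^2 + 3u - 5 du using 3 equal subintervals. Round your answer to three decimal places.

Δu = (4.5 − (-0.5))/3 = 5/3.
Midpoints: 1/3, 2, 11/3.
f(1/3) = -92/27, f(2) = 9, f(11/3) = -322/27.
Sum = Δu · [f(1/3) + f(2) + f(11/3)].
Sum ≈ -10.556.

-10.556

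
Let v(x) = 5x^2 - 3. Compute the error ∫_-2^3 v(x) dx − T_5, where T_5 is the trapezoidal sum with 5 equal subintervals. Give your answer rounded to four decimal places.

-4.1667

Exact integral: ∫_-2^3 v(x) dx ≈ 43.333333.
T_5 = 47.5.
Error ≈ 43.333333 − 47.5 ≈ -4.1667.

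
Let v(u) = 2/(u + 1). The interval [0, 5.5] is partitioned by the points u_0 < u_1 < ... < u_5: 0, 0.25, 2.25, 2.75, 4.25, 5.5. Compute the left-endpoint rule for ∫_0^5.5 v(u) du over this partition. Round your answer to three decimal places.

5.284

Subinterval widths: 0.25, 2, 0.5, 1.5, 1.25.
Left endpoints: 0, 0.25, 2.25, 2.75, 4.25.
v(0) = 2, v(0.25) = 1.6, v(2.25) = 8/13, v(2.75) = 8/15, v(4.25) = 8/21.
Sum = Σ Δu_i · v(u_i).
Sum ≈ 5.284.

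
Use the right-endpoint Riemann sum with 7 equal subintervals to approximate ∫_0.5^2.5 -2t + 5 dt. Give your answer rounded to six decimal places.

Δt = (2.5 − 0.5)/7 = 2/7.
Right endpoints: 11/14, 15/14, 19/14, 23/14, 27/14, 31/14, 2.5.
f(11/14) = 24/7, f(15/14) = 20/7, f(19/14) = 16/7, f(23/14) = 12/7, f(27/14) = 8/7, f(31/14) = 4/7, f(2.5) = 0.
Sum = Δt · [f(11/14) + f(15/14) + f(19/14) + ...].
Sum ≈ 3.428571.

3.428571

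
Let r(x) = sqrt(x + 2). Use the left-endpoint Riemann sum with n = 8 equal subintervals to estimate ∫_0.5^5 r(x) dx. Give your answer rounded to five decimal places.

Δx = (5 − 0.5)/8 = 0.5625.
Left endpoints: 0.5, 1.0625, 1.625, 2.1875, 2.75, 3.3125, 3.875, 4.4375.
r(0.5) ≈ 1.58114, r(1.0625) ≈ 1.75000, r(1.625) ≈ 1.90394, r(2.1875) ≈ 2.04634, r(2.75) ≈ 2.17945, r(3.3125) ≈ 2.30489, r(3.875) ≈ 2.42384, r(4.4375) ≈ 2.53722.
Sum = Δx · [r(0.5) + r(1.0625) + r(1.625) + ...].
Sum ≈ 9.40884.

9.40884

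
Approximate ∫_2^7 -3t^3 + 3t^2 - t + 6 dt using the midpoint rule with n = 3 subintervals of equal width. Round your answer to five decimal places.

Δt = (7 − 2)/3 = 5/3.
Midpoints: 17/6, 4.5, 37/6.
f(17/6) = -2951/72, f(4.5) = -211.125, f(37/6) = -42451/72.
Sum = Δt · [f(17/6) + f(4.5) + f(37/6)].
Sum ≈ -1402.84722.

-1402.84722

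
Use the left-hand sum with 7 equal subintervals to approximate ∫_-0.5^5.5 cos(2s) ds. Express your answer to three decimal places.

0.171

Δs = (5.5 − (-0.5))/7 = 6/7.
Left endpoints: -0.5, 5/14, 17/14, 29/14, 41/14, 53/14, 65/14.
f(-0.5) ≈ 0.540, f(5/14) ≈ 0.756, f(17/14) ≈ -0.756, f(29/14) ≈ -0.539, f(41/14) ≈ 0.911, f(53/14) ≈ 0.279, f(65/14) ≈ -0.990.
Sum = Δs · [f(-0.5) + f(5/14) + f(17/14) + ...].
Sum ≈ 0.171.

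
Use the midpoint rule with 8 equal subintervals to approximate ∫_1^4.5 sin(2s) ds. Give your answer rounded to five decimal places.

0.25557

Δs = (4.5 − 1)/8 = 0.4375.
Midpoints: 1.21875, 1.65625, 2.09375, 2.53125, 2.96875, 3.40625, 3.84375, 4.28125.
f(1.21875) ≈ 0.64734, f(1.65625) ≈ -0.17008, f(2.09375) ≈ -0.86538, f(2.53125) ≈ -0.93933, f(2.96875) ≈ -0.33884, f(3.40625) ≈ 0.50494, f(3.84375) ≈ 0.98617, f(4.28125) ≈ 0.75933.
Sum = Δs · [f(1.21875) + f(1.65625) + f(2.09375) + ...].
Sum ≈ 0.25557.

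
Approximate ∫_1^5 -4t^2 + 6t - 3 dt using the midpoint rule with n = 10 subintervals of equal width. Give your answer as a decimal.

Δt = (5 − 1)/10 = 0.4.
Midpoints: 1.2, 1.6, 2, 2.4, 2.8, 3.2, 3.6, 4, 4.4, 4.8.
f(1.2) = -1.56, f(1.6) = -3.64, f(2) = -7, f(2.4) = -11.64, f(2.8) = -17.56, f(3.2) = -24.76, f(3.6) = -33.24, f(4) = -43, f(4.4) = -54.04, f(4.8) = -66.36.
Sum = Δt · [f(1.2) + f(1.6) + f(2) + ...].
Sum = -105.12.

-105.12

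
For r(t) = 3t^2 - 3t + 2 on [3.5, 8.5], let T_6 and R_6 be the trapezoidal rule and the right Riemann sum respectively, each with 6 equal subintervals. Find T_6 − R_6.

T_6 ≈ 492.986111.
R_6 ≈ 561.736111.
T_6 − R_6 = -68.75.

-68.75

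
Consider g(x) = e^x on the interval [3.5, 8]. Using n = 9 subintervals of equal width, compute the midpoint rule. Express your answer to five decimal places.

Δx = (8 − 3.5)/9 = 0.5.
Midpoints: 3.75, 4.25, 4.75, 5.25, 5.75, 6.25, 6.75, 7.25, 7.75.
g(3.75) ≈ 42.52108, g(4.25) ≈ 70.10541, g(4.75) ≈ 115.58428, g(5.25) ≈ 190.56627, g(5.75) ≈ 314.19066, g(6.25) ≈ 518.01282, g(6.75) ≈ 854.05876, g(7.25) ≈ 1408.10485, g(7.75) ≈ 2321.57241.
Sum = Δx · [g(3.75) + g(4.25) + g(4.75) + ...].
Sum ≈ 2917.35828.

2917.35828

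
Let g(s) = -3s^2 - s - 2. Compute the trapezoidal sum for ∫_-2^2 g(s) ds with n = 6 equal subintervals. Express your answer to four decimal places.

Δs = (2 − (-2))/6 = 2/3.
g(-2) = -12, g(-4/3) = -6, g(-2/3) = -8/3, g(0) = -2, g(2/3) = -4, g(4/3) = -26/3, g(2) = -16.
T_6 = (Δs/2)·[g(s_0) + 2g(s_1) + ... + 2g(s_{5}) + g(s_6)].
Sum ≈ -24.8889.

-24.8889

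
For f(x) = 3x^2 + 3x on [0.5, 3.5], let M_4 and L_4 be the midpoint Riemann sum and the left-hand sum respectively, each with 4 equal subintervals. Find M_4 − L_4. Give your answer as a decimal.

15.609375

M_4 = 60.328125.
L_4 = 44.71875.
M_4 − L_4 = 15.609375.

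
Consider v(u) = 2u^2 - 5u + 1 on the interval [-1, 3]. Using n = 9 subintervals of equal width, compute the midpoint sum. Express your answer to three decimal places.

2.535

Δu = (3 − (-1))/9 = 4/9.
Midpoints: -7/9, -1/3, 1/9, 5/9, 1, 13/9, 17/9, 7/3, 25/9.
v(-7/9) = 494/81, v(-1/3) = 26/9, v(1/9) = 38/81, v(5/9) = -94/81, v(1) = -2, v(13/9) = -166/81, v(17/9) = -106/81, v(7/3) = 2/9, v(25/9) = 206/81.
Sum = Δu · [v(-7/9) + v(-1/3) + v(1/9) + ...].
Sum ≈ 2.535.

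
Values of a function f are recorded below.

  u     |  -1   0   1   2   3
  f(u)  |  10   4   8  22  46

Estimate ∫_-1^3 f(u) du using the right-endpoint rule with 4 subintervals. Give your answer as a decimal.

80

Δu = 1.
Sum = 1·[4 + 8 + 22 + 46] = 80.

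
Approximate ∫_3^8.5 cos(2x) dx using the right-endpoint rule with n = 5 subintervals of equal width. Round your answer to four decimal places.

Δx = (8.5 − 3)/5 = 1.1.
Right endpoints: 4.1, 5.2, 6.3, 7.4, 8.5.
f(4.1) ≈ -0.3392, f(5.2) ≈ -0.5610, f(6.3) ≈ 0.9994, f(7.4) ≈ -0.6154, f(8.5) ≈ -0.2752.
Sum = Δx · [f(4.1) + f(5.2) + f(6.3) + f(7.4) + f(8.5)].
Sum ≈ -0.8703.

-0.8703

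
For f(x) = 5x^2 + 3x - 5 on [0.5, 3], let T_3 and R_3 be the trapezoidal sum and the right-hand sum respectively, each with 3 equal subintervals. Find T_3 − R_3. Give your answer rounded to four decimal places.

T_3 ≈ 46.863426.
R_3 ≈ 68.217593.
T_3 − R_3 ≈ -21.3542.

-21.3542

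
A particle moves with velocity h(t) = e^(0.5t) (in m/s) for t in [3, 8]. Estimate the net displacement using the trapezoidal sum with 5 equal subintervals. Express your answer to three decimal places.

102.312

Δt = (8 − 3)/5 = 1.
h(3) ≈ 4.482, h(4) ≈ 7.389, h(5) ≈ 12.182, h(6) ≈ 20.086, h(7) ≈ 33.115, h(8) ≈ 54.598.
T_5 = (Δt/2)·[h(t_0) + 2h(t_1) + ... + 2h(t_{4}) + h(t_5)].
Sum ≈ 102.312.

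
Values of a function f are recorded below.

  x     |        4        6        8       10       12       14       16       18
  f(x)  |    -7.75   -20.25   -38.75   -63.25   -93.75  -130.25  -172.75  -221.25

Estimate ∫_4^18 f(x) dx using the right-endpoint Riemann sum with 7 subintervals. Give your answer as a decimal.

Δx = 2.
Sum = 2·[(-20.25) + (-38.75) + (-63.25) + (-93.75) + (-130.25) + (-172.75) + (-221.25)] = -1480.5.

-1480.5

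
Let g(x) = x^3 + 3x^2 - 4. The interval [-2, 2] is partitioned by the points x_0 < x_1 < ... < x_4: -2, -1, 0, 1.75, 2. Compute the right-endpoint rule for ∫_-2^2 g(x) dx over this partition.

Subinterval widths: 1, 1, 1.75, 0.25.
Right endpoints: -1, 0, 1.75, 2.
g(-1) = -2, g(0) = -4, g(1.75) = 10.546875, g(2) = 16.
Sum = Σ Δx_i · g(x_i).
Sum = 16.45703125.

16.45703125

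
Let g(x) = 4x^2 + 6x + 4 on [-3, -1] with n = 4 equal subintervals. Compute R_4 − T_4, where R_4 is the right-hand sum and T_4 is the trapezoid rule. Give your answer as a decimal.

-5

R_4 = 14.
T_4 = 19.
R_4 − T_4 = -5.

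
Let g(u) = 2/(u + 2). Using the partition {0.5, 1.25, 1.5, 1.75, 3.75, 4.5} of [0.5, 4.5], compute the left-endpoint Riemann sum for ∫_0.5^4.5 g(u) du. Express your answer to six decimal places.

Subinterval widths: 0.75, 0.25, 0.25, 2, 0.75.
Left endpoints: 0.5, 1.25, 1.5, 1.75, 3.75.
g(0.5) = 0.8, g(1.25) = 8/13, g(1.5) = 4/7, g(1.75) = 8/15, g(3.75) = 8/23.
Sum = Σ Δu_i · g(u_i).
Sum ≈ 2.224240.

2.224240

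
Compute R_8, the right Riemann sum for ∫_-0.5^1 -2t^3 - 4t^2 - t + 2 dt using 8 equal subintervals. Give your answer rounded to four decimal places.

-0.0249

Δt = (1 − (-0.5))/8 = 0.1875.
Right endpoints: -0.3125, -0.125, 0.0625, 0.25, 0.4375, 0.625, 0.8125, 1.
f(-0.3125) = 4061/2048, f(-0.125) = 2.06640625, f(0.0625) = 3935/2048, f(0.25) = 1.46875, f(0.4375) = 1289/2048, f(0.625) = -0.67578125, f(0.8125) = -5173/2048, f(1) = -5.
Sum = Δt · [f(-0.3125) + f(-0.125) + f(0.0625) + ...].
Sum ≈ -0.0249.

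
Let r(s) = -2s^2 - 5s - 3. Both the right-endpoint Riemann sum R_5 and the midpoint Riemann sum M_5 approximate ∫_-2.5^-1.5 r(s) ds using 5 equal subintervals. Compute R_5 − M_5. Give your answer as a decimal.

0.28

R_5 = -0.88.
M_5 = -1.16.
R_5 − M_5 = 0.28.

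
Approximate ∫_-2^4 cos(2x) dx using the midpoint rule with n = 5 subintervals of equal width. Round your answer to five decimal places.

0.14971

Δx = (4 − (-2))/5 = 1.2.
Midpoints: -1.4, -0.2, 1, 2.2, 3.4.
f(-1.4) ≈ -0.94222, f(-0.2) ≈ 0.92106, f(1) ≈ -0.41615, f(2.2) ≈ -0.30733, f(3.4) ≈ 0.86940.
Sum = Δx · [f(-1.4) + f(-0.2) + f(1) + f(2.2) + f(3.4)].
Sum ≈ 0.14971.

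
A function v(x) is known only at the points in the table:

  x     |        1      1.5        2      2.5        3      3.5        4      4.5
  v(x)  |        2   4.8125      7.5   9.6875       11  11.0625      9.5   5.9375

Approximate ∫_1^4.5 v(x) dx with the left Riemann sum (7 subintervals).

Δx = 0.5.
Sum = 0.5·[2 + 4.8125 + 7.5 + 9.6875 + 11 + 11.0625 + 9.5] = 27.78125.

27.78125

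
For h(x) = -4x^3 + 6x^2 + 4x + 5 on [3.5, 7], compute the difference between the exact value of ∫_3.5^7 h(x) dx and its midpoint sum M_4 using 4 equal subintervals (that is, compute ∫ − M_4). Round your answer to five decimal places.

Exact integral: ∫_3.5^7 h(x) dx = -1559.6875.
M_4 ≈ -1546.9589844.
Error ≈ -1559.6875 − (-1546.9589844) ≈ -12.72852.

-12.72852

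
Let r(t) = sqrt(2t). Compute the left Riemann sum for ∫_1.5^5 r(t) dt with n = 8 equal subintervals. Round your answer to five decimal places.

8.49186

Δt = (5 − 1.5)/8 = 0.4375.
Left endpoints: 1.5, 1.9375, 2.375, 2.8125, 3.25, 3.6875, 4.125, 4.5625.
r(1.5) ≈ 1.73205, r(1.9375) ≈ 1.96850, r(2.375) ≈ 2.17945, r(2.8125) ≈ 2.37171, r(3.25) ≈ 2.54951, r(3.6875) ≈ 2.71570, r(4.125) ≈ 2.87228, r(4.5625) ≈ 3.02076.
Sum = Δt · [r(1.5) + r(1.9375) + r(2.375) + ...].
Sum ≈ 8.49186.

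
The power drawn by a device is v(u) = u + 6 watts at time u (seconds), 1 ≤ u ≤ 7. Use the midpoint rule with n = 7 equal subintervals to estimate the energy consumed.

Δu = (7 − 1)/7 = 6/7.
Midpoints: 10/7, 16/7, 22/7, 4, 34/7, 40/7, 46/7.
v(10/7) = 52/7, v(16/7) = 58/7, v(22/7) = 64/7, v(4) = 10, v(34/7) = 76/7, v(40/7) = 82/7, v(46/7) = 88/7.
Sum = Δu · [v(10/7) + v(16/7) + v(22/7) + ...].
Sum = 60.

60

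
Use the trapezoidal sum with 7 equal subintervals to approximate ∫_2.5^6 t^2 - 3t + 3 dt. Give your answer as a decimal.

Δt = (6 − 2.5)/7 = 0.5.
f(2.5) = 1.75, f(3) = 3, f(3.5) = 4.75, f(4) = 7, f(4.5) = 9.75, f(5) = 13, f(5.5) = 16.75, f(6) = 21.
T_7 = (Δt/2)·[f(t_0) + 2f(t_1) + ... + 2f(t_{6}) + f(t_7)].
Sum = 32.8125.

32.8125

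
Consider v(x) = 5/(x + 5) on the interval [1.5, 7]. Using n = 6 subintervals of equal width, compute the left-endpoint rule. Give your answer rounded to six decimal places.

3.232955

Δx = (7 − 1.5)/6 = 11/12.
Left endpoints: 1.5, 29/12, 10/3, 4.25, 31/6, 73/12.
v(1.5) = 10/13, v(29/12) = 60/89, v(10/3) = 0.6, v(4.25) = 20/37, v(31/6) = 30/61, v(73/12) = 60/133.
Sum = Δx · [v(1.5) + v(29/12) + v(10/3) + ...].
Sum ≈ 3.232955.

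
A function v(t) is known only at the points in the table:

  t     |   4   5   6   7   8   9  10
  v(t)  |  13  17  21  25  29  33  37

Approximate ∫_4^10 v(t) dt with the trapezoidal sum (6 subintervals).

Δt = 1.
T_6 = (1/2)·[13 + 2·17 + 2·21 + 2·25 + 2·29 + 2·33 + 37] = 150.

150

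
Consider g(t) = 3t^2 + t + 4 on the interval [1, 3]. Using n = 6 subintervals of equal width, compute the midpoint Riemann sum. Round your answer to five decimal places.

Δt = (3 − 1)/6 = 1/3.
Midpoints: 7/6, 1.5, 11/6, 13/6, 2.5, 17/6.
g(7/6) = 9.25, g(1.5) = 12.25, g(11/6) = 191/12, g(13/6) = 20.25, g(2.5) = 25.25, g(17/6) = 371/12.
Sum = Δt · [g(7/6) + g(1.5) + g(11/6) + ...].
Sum ≈ 37.94444.

37.94444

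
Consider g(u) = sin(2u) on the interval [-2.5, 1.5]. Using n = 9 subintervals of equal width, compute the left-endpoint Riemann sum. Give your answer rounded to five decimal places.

Δu = (1.5 − (-2.5))/9 = 4/9.
Left endpoints: -2.5, -37/18, -29/18, -7/6, -13/18, -5/18, 1/6, 11/18, 19/18.
g(-2.5) ≈ 0.95892, g(-37/18) ≈ 0.82461, g(-29/18) ≈ 0.08054, g(-7/6) ≈ -0.72309, g(-13/18) ≈ -0.99203, g(-5/18) ≈ -0.52742, g(1/6) ≈ 0.32719, g(11/18) ≈ 0.93986, g(19/18) ≈ 0.85755.
Sum = Δu · [g(-2.5) + g(-37/18) + g(-29/18) + ...].
Sum ≈ 0.77607.

0.77607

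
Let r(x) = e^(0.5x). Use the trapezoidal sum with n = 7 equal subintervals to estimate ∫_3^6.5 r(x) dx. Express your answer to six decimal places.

Δx = (6.5 − 3)/7 = 0.5.
r(3) ≈ 4.481689, r(3.5) ≈ 5.754603, r(4) ≈ 7.389056, r(4.5) ≈ 9.487736, r(5) ≈ 12.182494, r(5.5) ≈ 15.642632, r(6) ≈ 20.085537, r(6.5) ≈ 25.790340.
T_7 = (Δx/2)·[r(x_0) + 2r(x_1) + ... + 2r(x_{6}) + r(x_7)].
Sum ≈ 42.839036.

42.839036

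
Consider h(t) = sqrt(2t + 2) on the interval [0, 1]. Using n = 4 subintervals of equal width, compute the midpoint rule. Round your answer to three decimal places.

1.724

Δt = (1 − 0)/4 = 0.25.
Midpoints: 0.125, 0.375, 0.625, 0.875.
h(0.125) ≈ 1.500, h(0.375) ≈ 1.658, h(0.625) ≈ 1.803, h(0.875) ≈ 1.936.
Sum = Δt · [h(0.125) + h(0.375) + h(0.625) + h(0.875)].
Sum ≈ 1.724.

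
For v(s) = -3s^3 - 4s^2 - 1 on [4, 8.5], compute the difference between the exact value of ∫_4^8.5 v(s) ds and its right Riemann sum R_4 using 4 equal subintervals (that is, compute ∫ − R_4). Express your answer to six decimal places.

Exact integral: ∫_4^8.5 v(s) ds = -4461.046875.
R_4 ≈ -5573.13574219.
Error ≈ -4461.046875 − (-5573.13574219) ≈ 1112.088867.

1112.088867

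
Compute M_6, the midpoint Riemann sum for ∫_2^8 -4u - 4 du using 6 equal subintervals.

-144

Δu = (8 − 2)/6 = 1.
Midpoints: 2.5, 3.5, 4.5, 5.5, 6.5, 7.5.
f(2.5) = -14, f(3.5) = -18, f(4.5) = -22, f(5.5) = -26, f(6.5) = -30, f(7.5) = -34.
Sum = Δu · [f(2.5) + f(3.5) + f(4.5) + ...].
Sum = -144.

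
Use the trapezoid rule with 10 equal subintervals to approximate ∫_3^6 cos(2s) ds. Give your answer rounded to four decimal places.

Δs = (6 − 3)/10 = 0.3.
f(3) ≈ 0.9602, f(3.3) ≈ 0.9502, f(3.6) ≈ 0.6084, f(3.9) ≈ 0.0540, f(4.2) ≈ -0.5193, f(4.5) ≈ -0.9111, f(4.8) ≈ -0.9847, f(5.1) ≈ -0.7143, f(5.4) ≈ -0.1943, f(5.7) ≈ 0.3935, f(6) ≈ 0.8439.
T_10 = (Δs/2)·[f(s_0) + 2f(s_1) + ... + 2f(s_{9}) + f(s_10)].
Sum ≈ -0.1247.

-0.1247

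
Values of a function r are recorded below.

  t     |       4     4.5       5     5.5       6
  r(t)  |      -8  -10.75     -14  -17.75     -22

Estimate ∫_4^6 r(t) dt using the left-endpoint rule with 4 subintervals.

-25.25

Δt = 0.5.
Sum = 0.5·[(-8) + (-10.75) + (-14) + (-17.75)] = -25.25.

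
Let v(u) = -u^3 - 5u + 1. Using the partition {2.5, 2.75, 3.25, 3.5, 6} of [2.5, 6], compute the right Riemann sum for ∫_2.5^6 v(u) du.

-660.51953125

Subinterval widths: 0.25, 0.5, 0.25, 2.5.
Right endpoints: 2.75, 3.25, 3.5, 6.
v(2.75) = -33.546875, v(3.25) = -49.578125, v(3.5) = -59.375, v(6) = -245.
Sum = Σ Δu_i · v(u_i).
Sum = -660.51953125.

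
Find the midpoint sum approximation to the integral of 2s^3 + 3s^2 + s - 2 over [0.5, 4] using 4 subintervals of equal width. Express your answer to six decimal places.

189.034180

Δs = (4 − 0.5)/4 = 0.875.
Midpoints: 0.9375, 1.8125, 2.6875, 3.5625.
f(0.9375) = 6599/2048, f(1.8125) = 44189/2048, f(2.6875) = 125291/2048, f(3.5625) = 266369/2048.
Sum = Δs · [f(0.9375) + f(1.8125) + f(2.6875) + f(3.5625)].
Sum ≈ 189.034180.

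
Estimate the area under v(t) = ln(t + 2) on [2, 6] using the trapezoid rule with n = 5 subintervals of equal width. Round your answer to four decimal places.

Δt = (6 − 2)/5 = 0.8.
v(2) ≈ 1.3863, v(2.8) ≈ 1.5686, v(3.6) ≈ 1.7228, v(4.4) ≈ 1.8563, v(5.2) ≈ 1.9741, v(6) ≈ 2.0794.
T_5 = (Δt/2)·[v(t_0) + 2v(t_1) + ... + 2v(t_{4}) + v(t_5)].
Sum ≈ 7.0837.

7.0837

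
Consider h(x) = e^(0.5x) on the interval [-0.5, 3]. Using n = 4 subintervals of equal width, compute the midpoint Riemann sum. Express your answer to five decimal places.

7.34704

Δx = (3 − (-0.5))/4 = 0.875.
Midpoints: -0.0625, 0.8125, 1.6875, 2.5625.
h(-0.0625) ≈ 0.96923, h(0.8125) ≈ 1.50118, h(1.6875) ≈ 2.32507, h(2.5625) ≈ 3.60114.
Sum = Δx · [h(-0.0625) + h(0.8125) + h(1.6875) + h(2.5625)].
Sum ≈ 7.34704.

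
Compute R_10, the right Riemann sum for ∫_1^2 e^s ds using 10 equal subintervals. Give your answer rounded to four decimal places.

4.9082

Δs = (2 − 1)/10 = 0.1.
Right endpoints: 1.1, 1.2, 1.3, 1.4, 1.5, 1.6, 1.7, 1.8, 1.9, 2.
f(1.1) ≈ 3.0042, f(1.2) ≈ 3.3201, f(1.3) ≈ 3.6693, f(1.4) ≈ 4.0552, f(1.5) ≈ 4.4817, f(1.6) ≈ 4.9530, f(1.7) ≈ 5.4739, f(1.8) ≈ 6.0496, f(1.9) ≈ 6.6859, f(2) ≈ 7.3891.
Sum = Δs · [f(1.1) + f(1.2) + f(1.3) + ...].
Sum ≈ 4.9082.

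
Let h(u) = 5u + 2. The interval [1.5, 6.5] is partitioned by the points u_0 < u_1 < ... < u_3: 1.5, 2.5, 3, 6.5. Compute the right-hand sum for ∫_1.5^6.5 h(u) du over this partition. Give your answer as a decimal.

Subinterval widths: 1, 0.5, 3.5.
Right endpoints: 2.5, 3, 6.5.
h(2.5) = 14.5, h(3) = 17, h(6.5) = 34.5.
Sum = Σ Δu_i · h(u_i).
Sum = 143.75.

143.75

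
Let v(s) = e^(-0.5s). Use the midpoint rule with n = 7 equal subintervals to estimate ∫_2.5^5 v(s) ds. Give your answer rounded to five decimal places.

Δs = (5 − 2.5)/7 = 5/14.
Midpoints: 75/28, 85/28, 95/28, 3.75, 115/28, 125/28, 135/28.
v(75/28) ≈ 0.26203, v(85/28) ≈ 0.21918, v(95/28) ≈ 0.18334, v(3.75) ≈ 0.15335, v(115/28) ≈ 0.12828, v(125/28) ≈ 0.10730, v(135/28) ≈ 0.08975.
Sum = Δs · [v(75/28) + v(85/28) + v(95/28) + ...].
Sum ≈ 0.40830.

0.40830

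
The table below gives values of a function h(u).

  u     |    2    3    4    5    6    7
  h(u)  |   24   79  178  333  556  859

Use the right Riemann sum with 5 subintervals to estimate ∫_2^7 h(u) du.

2005

Δu = 1.
Sum = 1·[79 + 178 + 333 + 556 + 859] = 2005.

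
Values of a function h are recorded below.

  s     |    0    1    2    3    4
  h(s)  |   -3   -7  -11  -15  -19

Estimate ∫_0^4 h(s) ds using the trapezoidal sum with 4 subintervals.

Δs = 1.
T_4 = (1/2)·[(-3) + 2·(-7) + 2·(-11) + 2·(-15) + (-19)] = -44.

-44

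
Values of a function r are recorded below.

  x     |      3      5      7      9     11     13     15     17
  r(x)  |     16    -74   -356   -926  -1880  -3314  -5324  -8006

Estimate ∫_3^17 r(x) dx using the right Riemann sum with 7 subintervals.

Δx = 2.
Sum = 2·[(-74) + (-356) + (-926) + (-1880) + (-3314) + (-5324) + (-8006)] = -39760.

-39760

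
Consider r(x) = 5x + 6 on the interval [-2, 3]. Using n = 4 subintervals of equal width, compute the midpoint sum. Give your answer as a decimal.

42.5

Δx = (3 − (-2))/4 = 1.25.
Midpoints: -1.375, -0.125, 1.125, 2.375.
r(-1.375) = -0.875, r(-0.125) = 5.375, r(1.125) = 11.625, r(2.375) = 17.875.
Sum = Δx · [r(-1.375) + r(-0.125) + r(1.125) + r(2.375)].
Sum = 42.5.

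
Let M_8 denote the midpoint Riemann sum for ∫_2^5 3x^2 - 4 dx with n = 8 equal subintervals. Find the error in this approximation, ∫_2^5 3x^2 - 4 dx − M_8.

0.10546875

Exact integral: ∫_2^5 f(x) dx = 105.
M_8 = 104.89453125.
Error = 105 − 104.89453125 = 0.10546875.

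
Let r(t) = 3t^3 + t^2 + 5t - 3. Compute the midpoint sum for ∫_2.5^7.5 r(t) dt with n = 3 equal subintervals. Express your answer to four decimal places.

2535.9259

Δt = (7.5 − 2.5)/3 = 5/3.
Midpoints: 10/3, 5, 20/3.
r(10/3) = 1223/9, r(5) = 422, r(20/3) = 2891/3.
Sum = Δt · [r(10/3) + r(5) + r(20/3)].
Sum ≈ 2535.9259.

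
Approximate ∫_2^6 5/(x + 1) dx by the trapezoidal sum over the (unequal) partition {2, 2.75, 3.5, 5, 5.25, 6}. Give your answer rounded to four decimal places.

Subinterval widths: 0.75, 0.75, 1.5, 0.25, 0.75.
f(2) = 5/3, f(2.75) = 4/3, f(3.5) = 10/9, f(5) = 5/6, f(5.25) = 0.8, f(6) = 5/7.
On each subinterval the trapezoid contributes (Δx_i/2)·[f(x_{i-1}) + f(x_i)].
Sum ≈ 4.2720.

4.2720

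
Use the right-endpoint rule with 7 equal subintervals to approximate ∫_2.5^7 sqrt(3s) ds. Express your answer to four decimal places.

Δs = (7 − 2.5)/7 = 9/14.
Right endpoints: 22/7, 53/14, 31/7, 71/14, 40/7, 89/14, 7.
f(22/7) ≈ 3.0706, f(53/14) ≈ 3.3700, f(31/7) ≈ 3.6450, f(71/14) ≈ 3.9005, f(40/7) ≈ 4.1404, f(89/14) ≈ 4.3671, f(7) ≈ 4.5826.
Sum = Δs · [f(22/7) + f(53/14) + f(31/7) + ...].
Sum ≈ 17.4061.

17.4061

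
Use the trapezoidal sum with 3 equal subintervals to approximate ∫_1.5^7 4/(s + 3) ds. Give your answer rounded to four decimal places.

Δs = (7 − 1.5)/3 = 11/6.
f(1.5) = 8/9, f(10/3) = 12/19, f(31/6) = 24/49, f(7) = 0.4.
T_3 = (Δs/2)·[f(s_0) + 2f(s_1) + 2f(s_2) + f(s_3)].
Sum ≈ 3.2373.

3.2373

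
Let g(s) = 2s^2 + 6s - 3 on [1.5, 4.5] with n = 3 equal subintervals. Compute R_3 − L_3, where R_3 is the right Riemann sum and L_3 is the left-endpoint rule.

R_3 = 131.5.
L_3 = 77.5.
R_3 − L_3 = 54.

54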